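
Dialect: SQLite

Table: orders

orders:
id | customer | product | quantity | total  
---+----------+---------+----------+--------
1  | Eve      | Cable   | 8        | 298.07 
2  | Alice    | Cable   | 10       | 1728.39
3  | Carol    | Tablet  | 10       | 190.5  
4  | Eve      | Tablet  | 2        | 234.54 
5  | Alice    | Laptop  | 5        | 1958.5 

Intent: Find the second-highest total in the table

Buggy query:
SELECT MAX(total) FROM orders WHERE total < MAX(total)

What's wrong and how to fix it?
Bug: MAX(total) on the right of the comparison is an aggregate-in-WHERE error

Fix: Compute the overall MAX in a subquery, then take MAX of rows below it

Corrected query:
SELECT MAX(total) FROM orders WHERE total < (SELECT MAX(total) FROM orders)

Result:
MAX(total)
----------
1728.39   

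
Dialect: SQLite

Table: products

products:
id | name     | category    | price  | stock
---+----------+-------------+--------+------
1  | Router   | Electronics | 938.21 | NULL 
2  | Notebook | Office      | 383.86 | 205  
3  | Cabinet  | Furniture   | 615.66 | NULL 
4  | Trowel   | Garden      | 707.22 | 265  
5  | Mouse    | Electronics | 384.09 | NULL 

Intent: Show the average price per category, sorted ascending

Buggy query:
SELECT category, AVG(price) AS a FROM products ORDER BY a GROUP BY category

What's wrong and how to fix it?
Bug: ORDER BY appears before GROUP BY; SQL clause order requires GROUP BY first

Fix: Reorder: SELECT … FROM … GROUP BY … ORDER BY …

Corrected query:
SELECT category, AVG(price) AS a FROM products GROUP BY category ORDER BY a

Result:
category    | a     
------------+-------
Office      | 383.86
Furniture   | 615.66
Electronics | 661.15
Garden      | 707.22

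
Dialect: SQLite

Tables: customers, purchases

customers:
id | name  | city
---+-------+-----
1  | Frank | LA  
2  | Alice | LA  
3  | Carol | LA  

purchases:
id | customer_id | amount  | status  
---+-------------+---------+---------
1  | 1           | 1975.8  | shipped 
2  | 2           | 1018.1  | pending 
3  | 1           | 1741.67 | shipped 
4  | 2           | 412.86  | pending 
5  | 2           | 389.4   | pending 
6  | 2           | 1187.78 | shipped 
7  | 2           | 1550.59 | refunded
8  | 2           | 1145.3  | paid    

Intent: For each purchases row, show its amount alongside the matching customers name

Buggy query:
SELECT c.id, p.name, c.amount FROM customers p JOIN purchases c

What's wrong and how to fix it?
Bug: JOIN with no ON clause produces a cartesian product; every purchases row pairs with every customers row

Fix: Specify the join condition linking the foreign key to the parent id

Corrected query:
SELECT c.id, p.name, c.amount FROM customers p JOIN purchases c ON c.customer_id = p.id

Result:
id | name  | amount 
---+-------+--------
1  | Frank | 1975.8 
2  | Alice | 1018.1 
3  | Frank | 1741.67
4  | Alice | 412.86 
5  | Alice | 389.4  
6  | Alice | 1187.78
7  | Alice | 1550.59
8  | Alice | 1145.3 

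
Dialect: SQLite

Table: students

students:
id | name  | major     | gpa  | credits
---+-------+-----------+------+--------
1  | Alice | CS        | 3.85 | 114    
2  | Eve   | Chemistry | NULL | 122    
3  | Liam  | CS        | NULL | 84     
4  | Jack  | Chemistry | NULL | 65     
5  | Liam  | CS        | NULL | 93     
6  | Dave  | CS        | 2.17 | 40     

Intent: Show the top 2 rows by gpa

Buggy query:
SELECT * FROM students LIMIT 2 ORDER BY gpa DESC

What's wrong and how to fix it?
Bug: LIMIT must come after ORDER BY

Fix: Swap the clauses: ORDER BY first, then LIMIT

Corrected query:
SELECT * FROM students ORDER BY gpa DESC LIMIT 2

Result:
id | name  | major | gpa  | credits
---+-------+-------+------+--------
1  | Alice | CS    | 3.85 | 114    
6  | Dave  | CS    | 2.17 | 40     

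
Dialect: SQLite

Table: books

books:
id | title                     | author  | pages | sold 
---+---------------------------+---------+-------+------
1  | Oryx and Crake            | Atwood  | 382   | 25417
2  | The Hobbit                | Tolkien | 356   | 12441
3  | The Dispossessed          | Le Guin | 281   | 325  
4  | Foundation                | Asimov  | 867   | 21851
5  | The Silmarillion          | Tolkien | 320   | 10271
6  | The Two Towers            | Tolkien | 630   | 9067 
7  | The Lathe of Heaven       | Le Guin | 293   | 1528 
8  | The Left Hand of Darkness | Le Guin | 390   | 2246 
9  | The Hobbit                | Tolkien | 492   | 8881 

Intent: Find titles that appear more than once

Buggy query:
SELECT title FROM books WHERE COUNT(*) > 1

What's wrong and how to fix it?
Bug: COUNT(*) is an aggregate and cannot be used in WHERE

Fix: Group first, then use HAVING for the count condition

Corrected query:
SELECT title FROM books GROUP BY title HAVING COUNT(*) > 1

Result:
title     
----------
The Hobbit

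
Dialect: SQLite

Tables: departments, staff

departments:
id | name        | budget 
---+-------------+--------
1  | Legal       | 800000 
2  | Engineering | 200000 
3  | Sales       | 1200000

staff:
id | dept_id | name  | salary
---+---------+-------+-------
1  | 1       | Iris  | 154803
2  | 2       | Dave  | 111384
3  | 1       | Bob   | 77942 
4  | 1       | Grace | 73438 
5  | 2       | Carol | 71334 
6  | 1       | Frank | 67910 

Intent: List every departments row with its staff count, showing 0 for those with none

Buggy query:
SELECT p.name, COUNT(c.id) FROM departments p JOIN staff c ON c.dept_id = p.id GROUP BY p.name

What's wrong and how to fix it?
Bug: INNER JOIN drops departments rows that have no matching staff rows

Fix: Switch to LEFT JOIN to retain unmatched parent rows

Corrected query:
SELECT p.name, COUNT(c.id) FROM departments p LEFT JOIN staff c ON c.dept_id = p.id GROUP BY p.name

Result:
name        | COUNT(c.id)
------------+------------
Engineering | 2          
Legal       | 4          
Sales       | 0          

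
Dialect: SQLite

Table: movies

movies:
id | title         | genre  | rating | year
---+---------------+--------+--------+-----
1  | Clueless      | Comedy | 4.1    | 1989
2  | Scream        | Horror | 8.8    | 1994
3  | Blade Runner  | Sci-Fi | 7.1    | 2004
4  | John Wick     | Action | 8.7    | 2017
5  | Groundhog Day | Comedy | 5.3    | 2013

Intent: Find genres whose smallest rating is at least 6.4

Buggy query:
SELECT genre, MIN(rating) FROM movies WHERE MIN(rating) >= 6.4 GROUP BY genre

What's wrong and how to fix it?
Bug: Aggregates like MIN are computed per group after WHERE runs

Fix: Replace WHERE with HAVING after the GROUP BY

Corrected query:
SELECT genre, MIN(rating) FROM movies GROUP BY genre HAVING MIN(rating) >= 6.4

Result:
genre  | MIN(rating)
-------+------------
Action | 8.7        
Horror | 8.8        
Sci-Fi | 7.1        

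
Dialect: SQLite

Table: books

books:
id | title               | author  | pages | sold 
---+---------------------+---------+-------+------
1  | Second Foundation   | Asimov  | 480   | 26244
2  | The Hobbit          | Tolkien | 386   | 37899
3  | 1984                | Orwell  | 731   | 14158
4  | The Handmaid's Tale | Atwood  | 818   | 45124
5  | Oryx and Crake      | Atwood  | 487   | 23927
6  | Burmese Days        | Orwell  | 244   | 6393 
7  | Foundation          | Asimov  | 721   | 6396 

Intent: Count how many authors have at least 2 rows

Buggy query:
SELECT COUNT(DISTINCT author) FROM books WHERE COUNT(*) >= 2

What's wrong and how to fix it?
Bug: WHERE filters individual rows, not groups, so a group-level COUNT is invalid there

Fix: Use a subquery that GROUPs and filters with HAVING, then count its rows

Corrected query:
SELECT COUNT(*) FROM (SELECT author FROM books GROUP BY author HAVING COUNT(*) >= 2)

Result:
COUNT(*)
--------
3       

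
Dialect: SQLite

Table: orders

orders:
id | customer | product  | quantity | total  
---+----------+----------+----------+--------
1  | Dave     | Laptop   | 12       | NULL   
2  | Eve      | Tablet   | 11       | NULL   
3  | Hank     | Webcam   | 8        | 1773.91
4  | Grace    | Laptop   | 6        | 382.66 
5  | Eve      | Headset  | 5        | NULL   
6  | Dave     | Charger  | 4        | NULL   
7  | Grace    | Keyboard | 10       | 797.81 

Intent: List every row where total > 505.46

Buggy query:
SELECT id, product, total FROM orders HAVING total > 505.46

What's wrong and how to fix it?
Bug: This is a non-aggregate query (no GROUP BY, no aggregates), so in SQLite the HAVING clause is invalid here; a row-level condition belongs in WHERE

Fix: Replace HAVING with WHERE since the condition applies to individual rows

Corrected query:
SELECT id, product, total FROM orders WHERE total > 505.46

Result:
id | product  | total  
---+----------+--------
3  | Webcam   | 1773.91
7  | Keyboard | 797.81 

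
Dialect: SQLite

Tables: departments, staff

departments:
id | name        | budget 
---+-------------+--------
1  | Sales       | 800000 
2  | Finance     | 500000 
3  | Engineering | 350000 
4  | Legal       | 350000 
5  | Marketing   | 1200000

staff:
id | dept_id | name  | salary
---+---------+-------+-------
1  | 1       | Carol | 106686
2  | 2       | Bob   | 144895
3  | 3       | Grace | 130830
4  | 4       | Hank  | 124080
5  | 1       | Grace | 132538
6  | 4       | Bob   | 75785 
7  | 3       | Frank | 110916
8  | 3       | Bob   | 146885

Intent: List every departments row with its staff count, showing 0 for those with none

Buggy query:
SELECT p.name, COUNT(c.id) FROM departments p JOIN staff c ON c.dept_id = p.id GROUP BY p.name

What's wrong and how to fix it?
Bug: An inner join excludes parents with zero children

Fix: Use LEFT JOIN so parents without children still appear (COUNT(c.id) gives 0)

Corrected query:
SELECT p.name, COUNT(c.id) FROM departments p LEFT JOIN staff c ON c.dept_id = p.id GROUP BY p.name

Result:
name        | COUNT(c.id)
------------+------------
Engineering | 3          
Finance     | 1          
Legal       | 2          
Marketing   | 0          
Sales       | 2          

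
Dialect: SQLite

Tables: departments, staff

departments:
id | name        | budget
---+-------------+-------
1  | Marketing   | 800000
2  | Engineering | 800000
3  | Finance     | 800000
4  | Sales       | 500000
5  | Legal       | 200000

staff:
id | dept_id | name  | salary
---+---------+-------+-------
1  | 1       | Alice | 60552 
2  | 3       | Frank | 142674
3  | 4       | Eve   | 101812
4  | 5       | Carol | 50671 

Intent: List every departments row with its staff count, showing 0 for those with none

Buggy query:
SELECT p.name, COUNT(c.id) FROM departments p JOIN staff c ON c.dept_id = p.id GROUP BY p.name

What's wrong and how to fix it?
Bug: INNER JOIN drops departments rows that have no matching staff rows

Fix: Use LEFT JOIN so parents without children still appear (COUNT(c.id) gives 0)

Corrected query:
SELECT p.name, COUNT(c.id) FROM departments p LEFT JOIN staff c ON c.dept_id = p.id GROUP BY p.name

Result:
name        | COUNT(c.id)
------------+------------
Engineering | 0          
Finance     | 1          
Legal       | 1          
Marketing   | 1          
Sales       | 1          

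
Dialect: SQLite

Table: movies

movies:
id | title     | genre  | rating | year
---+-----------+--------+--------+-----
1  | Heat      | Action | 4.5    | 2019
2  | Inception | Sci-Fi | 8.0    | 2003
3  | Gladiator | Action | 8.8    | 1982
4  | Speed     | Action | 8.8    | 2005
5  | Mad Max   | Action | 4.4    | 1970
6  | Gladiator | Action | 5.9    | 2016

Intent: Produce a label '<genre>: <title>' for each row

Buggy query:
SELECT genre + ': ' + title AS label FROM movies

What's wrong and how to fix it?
Bug: SQLite uses || for string concatenation; + coerces text to numbers (yielding 0)

Fix: Use the || operator for string concatenation

Corrected query:
SELECT genre || ': ' || title AS label FROM movies

Result:
label            
-----------------
Action: Heat     
Sci-Fi: Inception
Action: Gladiator
Action: Speed    
Action: Mad Max  
Action: Gladiator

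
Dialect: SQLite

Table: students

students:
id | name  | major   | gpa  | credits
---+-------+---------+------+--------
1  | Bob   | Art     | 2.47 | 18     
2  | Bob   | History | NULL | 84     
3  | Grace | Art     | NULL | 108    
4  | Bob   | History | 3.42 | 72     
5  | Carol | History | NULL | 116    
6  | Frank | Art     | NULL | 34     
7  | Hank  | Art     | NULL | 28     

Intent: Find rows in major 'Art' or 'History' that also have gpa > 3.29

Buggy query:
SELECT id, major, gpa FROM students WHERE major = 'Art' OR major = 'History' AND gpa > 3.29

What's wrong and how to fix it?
Bug: Without parentheses, AND is evaluated before OR, so the gpa filter only applies to the 'History' branch

Fix: Add parentheses around the OR so the AND applies to both alternatives

Corrected query:
SELECT id, major, gpa FROM students WHERE (major = 'Art' OR major = 'History') AND gpa > 3.29

Result:
id | major   | gpa 
---+---------+-----
4  | History | 3.42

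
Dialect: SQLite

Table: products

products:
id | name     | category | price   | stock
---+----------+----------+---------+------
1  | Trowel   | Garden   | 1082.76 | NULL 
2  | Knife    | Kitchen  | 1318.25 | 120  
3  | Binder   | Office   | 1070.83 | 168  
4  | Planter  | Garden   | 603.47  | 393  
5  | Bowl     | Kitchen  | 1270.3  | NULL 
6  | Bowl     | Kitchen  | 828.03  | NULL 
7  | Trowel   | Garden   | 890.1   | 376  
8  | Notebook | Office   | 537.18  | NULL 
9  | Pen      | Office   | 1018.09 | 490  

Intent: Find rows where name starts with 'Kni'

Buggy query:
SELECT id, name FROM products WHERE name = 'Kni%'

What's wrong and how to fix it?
Bug: Wildcards only work with LIKE; '=' treats '%' as a literal character

Fix: Replace '=' with LIKE so 'Kni%' is treated as a pattern

Corrected query:
SELECT id, name FROM products WHERE name LIKE 'Kni%'

Result:
id | name 
---+------
2  | Knife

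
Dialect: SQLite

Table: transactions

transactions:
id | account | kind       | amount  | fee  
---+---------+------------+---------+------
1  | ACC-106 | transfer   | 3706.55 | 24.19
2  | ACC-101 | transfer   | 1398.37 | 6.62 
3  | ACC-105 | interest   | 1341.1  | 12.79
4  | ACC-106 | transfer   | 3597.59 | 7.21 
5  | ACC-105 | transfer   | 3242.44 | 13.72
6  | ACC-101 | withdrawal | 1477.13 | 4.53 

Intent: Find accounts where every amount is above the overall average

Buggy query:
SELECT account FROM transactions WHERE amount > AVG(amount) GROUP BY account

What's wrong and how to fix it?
Bug: AVG() is an aggregate; it can't sit directly in WHERE

Fix: Use a subquery for AVG and a HAVING MIN(...) filter so the condition holds for every row in the group

Corrected query:
SELECT account FROM transactions GROUP BY account HAVING MIN(amount) > (SELECT AVG(amount) FROM transactions)

Result:
account
-------
ACC-106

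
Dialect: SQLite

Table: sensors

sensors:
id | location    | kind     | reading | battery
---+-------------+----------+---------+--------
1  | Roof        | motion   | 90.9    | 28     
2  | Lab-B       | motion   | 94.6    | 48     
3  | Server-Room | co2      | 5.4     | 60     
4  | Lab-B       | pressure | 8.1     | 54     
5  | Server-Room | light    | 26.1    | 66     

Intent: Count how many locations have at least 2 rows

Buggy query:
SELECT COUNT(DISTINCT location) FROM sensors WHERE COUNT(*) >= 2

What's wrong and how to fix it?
Bug: WHERE filters individual rows, not groups, so a group-level COUNT is invalid there

Fix: Use a subquery that GROUPs and filters with HAVING, then count its rows

Corrected query:
SELECT COUNT(*) FROM (SELECT location FROM sensors GROUP BY location HAVING COUNT(*) >= 2)

Result:
COUNT(*)
--------
2       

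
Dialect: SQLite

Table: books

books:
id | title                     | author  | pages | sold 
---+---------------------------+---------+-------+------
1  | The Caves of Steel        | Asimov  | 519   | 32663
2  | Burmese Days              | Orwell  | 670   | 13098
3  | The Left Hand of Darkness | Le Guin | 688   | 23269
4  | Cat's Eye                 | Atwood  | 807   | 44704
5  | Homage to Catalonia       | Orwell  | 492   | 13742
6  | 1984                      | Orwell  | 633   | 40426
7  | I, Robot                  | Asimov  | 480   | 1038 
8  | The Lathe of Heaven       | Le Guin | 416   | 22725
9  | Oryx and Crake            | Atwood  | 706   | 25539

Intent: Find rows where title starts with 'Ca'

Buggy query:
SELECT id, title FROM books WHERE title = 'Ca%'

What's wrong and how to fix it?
Bug: Wildcards only work with LIKE; '=' treats '%' as a literal character

Fix: Replace '=' with LIKE so 'Ca%' is treated as a pattern

Corrected query:
SELECT id, title FROM books WHERE title LIKE 'Ca%'

Result:
id | title    
---+----------
4  | Cat's Eye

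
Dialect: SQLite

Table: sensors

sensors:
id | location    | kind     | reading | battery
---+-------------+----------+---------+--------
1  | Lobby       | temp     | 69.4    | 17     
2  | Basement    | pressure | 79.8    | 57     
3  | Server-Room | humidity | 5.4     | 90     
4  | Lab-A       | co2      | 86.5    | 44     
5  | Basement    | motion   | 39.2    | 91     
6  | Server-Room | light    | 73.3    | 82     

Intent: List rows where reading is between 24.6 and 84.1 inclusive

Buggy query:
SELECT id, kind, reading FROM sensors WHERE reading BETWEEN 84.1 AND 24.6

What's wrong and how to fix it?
Bug: The bounds are reversed; BETWEEN a AND b requires a <= b to match anything

Fix: Swap the bounds so the smaller value comes first

Corrected query:
SELECT id, kind, reading FROM sensors WHERE reading BETWEEN 24.6 AND 84.1

Result:
id | kind     | reading
---+----------+--------
1  | temp     | 69.4   
2  | pressure | 79.8   
5  | motion   | 39.2   
6  | light    | 73.3   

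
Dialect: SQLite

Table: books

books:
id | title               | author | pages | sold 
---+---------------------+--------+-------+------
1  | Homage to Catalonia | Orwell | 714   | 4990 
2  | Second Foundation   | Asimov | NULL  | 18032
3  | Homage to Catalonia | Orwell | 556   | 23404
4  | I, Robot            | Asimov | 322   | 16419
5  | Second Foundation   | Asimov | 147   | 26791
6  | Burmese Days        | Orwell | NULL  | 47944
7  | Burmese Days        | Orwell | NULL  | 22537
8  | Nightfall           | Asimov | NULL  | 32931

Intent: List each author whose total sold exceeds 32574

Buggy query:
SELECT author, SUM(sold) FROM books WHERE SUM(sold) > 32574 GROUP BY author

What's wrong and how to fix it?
Bug: WHERE runs before GROUP BY, so aggregates aren't available there

Fix: Move the aggregate condition to a HAVING clause

Corrected query:
SELECT author, SUM(sold) FROM books GROUP BY author HAVING SUM(sold) > 32574

Result:
author | SUM(sold)
-------+----------
Asimov | 94173    
Orwell | 98875    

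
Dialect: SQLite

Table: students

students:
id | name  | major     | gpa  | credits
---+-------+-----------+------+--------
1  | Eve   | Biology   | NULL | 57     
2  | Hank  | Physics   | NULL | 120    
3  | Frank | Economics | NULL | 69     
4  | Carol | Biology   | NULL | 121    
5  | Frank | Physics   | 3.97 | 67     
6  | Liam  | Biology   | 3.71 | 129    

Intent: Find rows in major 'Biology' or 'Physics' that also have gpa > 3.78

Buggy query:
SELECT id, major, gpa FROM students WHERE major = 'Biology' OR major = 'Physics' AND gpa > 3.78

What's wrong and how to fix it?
Bug: AND binds tighter than OR, so this parses as major = 'Biology' OR (major = 'Physics' AND gpa > 3.78)

Fix: Group the OR with parentheses (or use IN), then AND the threshold

Corrected query:
SELECT id, major, gpa FROM students WHERE (major = 'Biology' OR major = 'Physics') AND gpa > 3.78

Result:
id | major   | gpa 
---+---------+-----
5  | Physics | 3.97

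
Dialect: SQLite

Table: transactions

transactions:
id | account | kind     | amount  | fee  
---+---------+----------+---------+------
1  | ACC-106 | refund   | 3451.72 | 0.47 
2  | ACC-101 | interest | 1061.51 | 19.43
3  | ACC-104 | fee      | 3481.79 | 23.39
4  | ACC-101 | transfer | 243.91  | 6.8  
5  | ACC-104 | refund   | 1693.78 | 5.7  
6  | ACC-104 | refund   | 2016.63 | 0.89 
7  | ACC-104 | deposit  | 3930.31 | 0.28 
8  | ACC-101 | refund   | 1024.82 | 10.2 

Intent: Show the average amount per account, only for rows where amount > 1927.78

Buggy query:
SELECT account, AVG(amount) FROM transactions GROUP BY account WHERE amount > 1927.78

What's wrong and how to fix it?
Bug: Row-level WHERE must come before GROUP BY in the clause order

Fix: Move the WHERE clause before GROUP BY

Corrected query:
SELECT account, AVG(amount) FROM transactions WHERE amount > 1927.78 GROUP BY account

Result:
account | AVG(amount)
--------+------------
ACC-104 | 3142.91    
ACC-106 | 3451.72    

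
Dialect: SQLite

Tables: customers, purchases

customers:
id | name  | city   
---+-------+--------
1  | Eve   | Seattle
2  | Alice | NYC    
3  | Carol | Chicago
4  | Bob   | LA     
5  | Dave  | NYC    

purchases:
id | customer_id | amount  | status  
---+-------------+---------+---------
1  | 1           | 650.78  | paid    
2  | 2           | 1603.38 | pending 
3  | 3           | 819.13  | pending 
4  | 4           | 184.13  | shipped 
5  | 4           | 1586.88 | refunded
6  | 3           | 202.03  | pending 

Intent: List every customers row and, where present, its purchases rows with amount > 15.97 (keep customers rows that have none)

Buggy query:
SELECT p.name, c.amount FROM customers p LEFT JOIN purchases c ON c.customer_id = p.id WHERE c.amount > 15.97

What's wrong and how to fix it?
Bug: Filtering c.amount in WHERE discards the NULL rows produced by LEFT JOIN, turning it into an inner join

Fix: Put 'c.amount > 15.97' in the JOIN's ON clause instead of WHERE

Corrected query:
SELECT p.name, c.amount FROM customers p LEFT JOIN purchases c ON c.customer_id = p.id AND c.amount > 15.97

Result:
name  | amount 
------+--------
Eve   | 650.78 
Alice | 1603.38
Carol | 202.03 
Carol | 819.13 
Bob   | 184.13 
Bob   | 1586.88
Dave  | NULL   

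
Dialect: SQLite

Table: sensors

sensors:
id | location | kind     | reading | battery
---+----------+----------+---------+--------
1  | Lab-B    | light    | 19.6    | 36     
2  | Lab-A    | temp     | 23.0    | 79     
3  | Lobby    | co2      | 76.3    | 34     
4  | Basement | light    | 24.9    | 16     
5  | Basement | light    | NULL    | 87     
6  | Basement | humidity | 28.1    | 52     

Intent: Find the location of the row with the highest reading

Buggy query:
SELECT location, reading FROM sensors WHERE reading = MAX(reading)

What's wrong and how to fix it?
Bug: WHERE is evaluated per row; an aggregate over the whole table isn't defined there

Fix: Use a subquery: WHERE reading = (SELECT MAX(reading) FROM sensors)

Corrected query:
SELECT location, reading FROM sensors WHERE reading = (SELECT MAX(reading) FROM sensors)

Result:
location | reading
---------+--------
Lobby    | 76.3   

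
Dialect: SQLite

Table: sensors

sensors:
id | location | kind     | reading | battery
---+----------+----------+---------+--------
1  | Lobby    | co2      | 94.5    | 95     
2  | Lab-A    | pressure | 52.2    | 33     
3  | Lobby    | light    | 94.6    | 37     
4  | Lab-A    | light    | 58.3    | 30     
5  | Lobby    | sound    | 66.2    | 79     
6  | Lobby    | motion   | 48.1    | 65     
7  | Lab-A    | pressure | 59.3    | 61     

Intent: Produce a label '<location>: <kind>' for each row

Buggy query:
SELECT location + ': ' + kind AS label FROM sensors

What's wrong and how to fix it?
Bug: SQLite uses || for string concatenation; + coerces text to numbers (yielding 0)

Fix: Use the || operator for string concatenation

Corrected query:
SELECT location || ': ' || kind AS label FROM sensors

Result:
label          
---------------
Lobby: co2     
Lab-A: pressure
Lobby: light   
Lab-A: light   
Lobby: sound   
Lobby: motion  
Lab-A: pressure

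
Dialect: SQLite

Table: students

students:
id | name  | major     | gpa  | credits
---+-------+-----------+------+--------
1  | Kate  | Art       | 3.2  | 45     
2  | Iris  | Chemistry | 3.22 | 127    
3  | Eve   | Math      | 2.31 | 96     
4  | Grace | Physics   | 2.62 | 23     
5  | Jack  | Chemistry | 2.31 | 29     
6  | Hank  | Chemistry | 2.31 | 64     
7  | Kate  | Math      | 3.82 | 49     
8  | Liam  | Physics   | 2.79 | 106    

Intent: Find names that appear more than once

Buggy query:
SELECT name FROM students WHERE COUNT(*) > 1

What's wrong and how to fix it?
Bug: COUNT(*) is an aggregate and cannot be used in WHERE

Fix: Group first, then use HAVING for the count condition

Corrected query:
SELECT name FROM students GROUP BY name HAVING COUNT(*) > 1

Result:
name
----
Kate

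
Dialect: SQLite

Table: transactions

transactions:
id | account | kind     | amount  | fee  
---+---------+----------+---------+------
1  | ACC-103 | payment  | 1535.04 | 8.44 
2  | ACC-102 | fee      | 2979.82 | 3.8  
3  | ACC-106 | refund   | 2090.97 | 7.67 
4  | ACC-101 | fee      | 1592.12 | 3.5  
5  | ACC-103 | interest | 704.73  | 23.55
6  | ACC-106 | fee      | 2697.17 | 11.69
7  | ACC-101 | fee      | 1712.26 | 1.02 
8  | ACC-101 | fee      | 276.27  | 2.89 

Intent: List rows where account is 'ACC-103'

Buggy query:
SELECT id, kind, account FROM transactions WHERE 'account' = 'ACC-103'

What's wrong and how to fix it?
Bug: 'account' in single quotes is a string literal, not the column; the comparison is literal-vs-literal and never true

Fix: Reference the column as account without single quotes

Corrected query:
SELECT id, kind, account FROM transactions WHERE account = 'ACC-103'

Result:
id | kind     | account
---+----------+--------
1  | payment  | ACC-103
5  | interest | ACC-103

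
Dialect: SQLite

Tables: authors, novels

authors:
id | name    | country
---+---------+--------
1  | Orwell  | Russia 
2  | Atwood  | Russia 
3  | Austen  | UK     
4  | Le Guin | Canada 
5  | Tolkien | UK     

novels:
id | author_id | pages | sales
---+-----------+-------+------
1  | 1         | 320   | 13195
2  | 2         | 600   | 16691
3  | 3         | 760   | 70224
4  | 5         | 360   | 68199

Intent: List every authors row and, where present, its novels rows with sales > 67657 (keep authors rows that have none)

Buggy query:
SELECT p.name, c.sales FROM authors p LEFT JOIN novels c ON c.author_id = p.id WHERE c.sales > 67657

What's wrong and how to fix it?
Bug: A WHERE condition on the right-hand table after LEFT JOIN drops unmatched parents

Fix: Move the right-table condition into the ON clause so unmatched parents are kept

Corrected query:
SELECT p.name, c.sales FROM authors p LEFT JOIN novels c ON c.author_id = p.id AND c.sales > 67657

Result:
name    | sales
--------+------
Orwell  | NULL 
Atwood  | NULL 
Austen  | 70224
Le Guin | NULL 
Tolkien | 68199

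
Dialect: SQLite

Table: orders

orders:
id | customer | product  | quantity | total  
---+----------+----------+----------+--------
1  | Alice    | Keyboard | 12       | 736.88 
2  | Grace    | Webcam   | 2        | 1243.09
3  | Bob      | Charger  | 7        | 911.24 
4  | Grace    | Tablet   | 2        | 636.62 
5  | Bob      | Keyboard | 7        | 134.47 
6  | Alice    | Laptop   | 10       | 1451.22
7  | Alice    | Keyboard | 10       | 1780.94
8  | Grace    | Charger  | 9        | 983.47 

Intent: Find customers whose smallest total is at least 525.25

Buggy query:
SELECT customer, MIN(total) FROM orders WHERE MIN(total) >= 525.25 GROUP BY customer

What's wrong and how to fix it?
Bug: Aggregates like MIN are computed per group after WHERE runs

Fix: Use HAVING for the per-group MIN condition

Corrected query:
SELECT customer, MIN(total) FROM orders GROUP BY customer HAVING MIN(total) >= 525.25

Result:
customer | MIN(total)
---------+-----------
Alice    | 736.88    
Grace    | 636.62    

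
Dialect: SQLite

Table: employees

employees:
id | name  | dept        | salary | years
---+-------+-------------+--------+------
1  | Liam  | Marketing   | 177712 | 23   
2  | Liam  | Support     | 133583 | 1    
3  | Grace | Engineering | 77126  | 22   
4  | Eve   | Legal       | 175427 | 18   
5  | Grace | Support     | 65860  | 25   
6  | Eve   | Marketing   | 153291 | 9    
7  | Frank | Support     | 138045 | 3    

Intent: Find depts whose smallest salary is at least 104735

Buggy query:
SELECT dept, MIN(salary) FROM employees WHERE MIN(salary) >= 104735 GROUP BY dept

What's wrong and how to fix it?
Bug: Aggregates like MIN are computed per group after WHERE runs

Fix: Use HAVING for the per-group MIN condition

Corrected query:
SELECT dept, MIN(salary) FROM employees GROUP BY dept HAVING MIN(salary) >= 104735

Result:
dept      | MIN(salary)
----------+------------
Legal     | 175427     
Marketing | 153291     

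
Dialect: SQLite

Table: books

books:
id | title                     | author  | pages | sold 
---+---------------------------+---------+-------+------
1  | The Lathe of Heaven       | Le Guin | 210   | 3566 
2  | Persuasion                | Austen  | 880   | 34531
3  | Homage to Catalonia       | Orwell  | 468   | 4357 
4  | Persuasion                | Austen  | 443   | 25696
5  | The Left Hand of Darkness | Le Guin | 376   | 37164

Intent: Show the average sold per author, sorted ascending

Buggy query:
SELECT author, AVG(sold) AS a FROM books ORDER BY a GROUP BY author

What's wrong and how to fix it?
Bug: ORDER BY appears before GROUP BY; SQL clause order requires GROUP BY first

Fix: Move ORDER BY to the end, after GROUP BY

Corrected query:
SELECT author, AVG(sold) AS a FROM books GROUP BY author ORDER BY a

Result:
author  | a      
--------+--------
Orwell  | 4357   
Le Guin | 20365  
Austen  | 30113.5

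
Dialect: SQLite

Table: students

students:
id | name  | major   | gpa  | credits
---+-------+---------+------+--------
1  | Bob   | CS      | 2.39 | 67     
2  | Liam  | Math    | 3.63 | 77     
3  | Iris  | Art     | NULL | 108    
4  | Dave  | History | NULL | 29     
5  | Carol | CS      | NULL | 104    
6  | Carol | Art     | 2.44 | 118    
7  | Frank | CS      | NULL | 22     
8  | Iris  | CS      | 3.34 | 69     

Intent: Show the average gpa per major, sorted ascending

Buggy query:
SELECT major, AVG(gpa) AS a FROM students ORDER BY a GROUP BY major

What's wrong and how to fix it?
Bug: GROUP BY must precede ORDER BY

Fix: Reorder: SELECT … FROM … GROUP BY … ORDER BY …

Corrected query:
SELECT major, AVG(gpa) AS a FROM students GROUP BY major ORDER BY a

Result:
major   | a    
--------+------
History | NULL 
Art     | 2.44 
CS      | 2.865
Math    | 3.63 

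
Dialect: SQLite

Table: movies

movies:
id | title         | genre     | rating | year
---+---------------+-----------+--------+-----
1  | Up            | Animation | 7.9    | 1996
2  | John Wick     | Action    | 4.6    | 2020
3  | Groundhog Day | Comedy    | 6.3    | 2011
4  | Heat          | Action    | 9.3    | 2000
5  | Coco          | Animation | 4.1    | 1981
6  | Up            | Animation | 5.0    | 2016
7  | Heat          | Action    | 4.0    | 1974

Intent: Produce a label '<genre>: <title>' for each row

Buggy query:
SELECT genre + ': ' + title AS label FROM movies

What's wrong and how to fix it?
Bug: '+' is numeric addition; on text columns SQLite converts them to 0 instead of concatenating

Fix: Replace + with || to concatenate text

Corrected query:
SELECT genre || ': ' || title AS label FROM movies

Result:
label                
---------------------
Animation: Up        
Action: John Wick    
Comedy: Groundhog Day
Action: Heat         
Animation: Coco      
Animation: Up        
Action: Heat         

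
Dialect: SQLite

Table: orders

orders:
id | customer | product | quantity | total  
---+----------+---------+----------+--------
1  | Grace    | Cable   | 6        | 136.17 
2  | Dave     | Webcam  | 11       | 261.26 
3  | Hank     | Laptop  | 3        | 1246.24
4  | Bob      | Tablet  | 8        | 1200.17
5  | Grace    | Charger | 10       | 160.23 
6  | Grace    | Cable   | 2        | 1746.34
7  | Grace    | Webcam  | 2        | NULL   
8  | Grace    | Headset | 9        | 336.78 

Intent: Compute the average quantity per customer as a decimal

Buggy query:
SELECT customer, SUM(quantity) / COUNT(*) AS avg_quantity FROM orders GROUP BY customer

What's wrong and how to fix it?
Bug: SUM(quantity) and COUNT(*) are both integers; the division truncates the fractional part

Fix: Multiply by 1.0 (or CAST to REAL) to force floating-point division

Corrected query:
SELECT customer, SUM(quantity) * 1.0 / COUNT(*) AS avg_quantity FROM orders GROUP BY customer

Result:
customer | avg_quantity
---------+-------------
Bob      | 8           
Dave     | 11          
Grace    | 5.8         
Hank     | 3           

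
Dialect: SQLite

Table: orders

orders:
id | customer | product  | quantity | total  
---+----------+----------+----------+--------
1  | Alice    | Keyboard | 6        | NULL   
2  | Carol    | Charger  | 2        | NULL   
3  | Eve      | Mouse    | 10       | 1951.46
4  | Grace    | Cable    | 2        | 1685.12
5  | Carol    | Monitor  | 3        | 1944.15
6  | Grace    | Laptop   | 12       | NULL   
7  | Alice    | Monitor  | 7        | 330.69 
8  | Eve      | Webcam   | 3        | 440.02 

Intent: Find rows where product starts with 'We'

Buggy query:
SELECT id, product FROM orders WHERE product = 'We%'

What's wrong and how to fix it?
Bug: '=' compares the literal string including the % character; pattern matching needs LIKE

Fix: Use LIKE for wildcard pattern matching

Corrected query:
SELECT id, product FROM orders WHERE product LIKE 'We%'

Result:
id | product
---+--------
8  | Webcam 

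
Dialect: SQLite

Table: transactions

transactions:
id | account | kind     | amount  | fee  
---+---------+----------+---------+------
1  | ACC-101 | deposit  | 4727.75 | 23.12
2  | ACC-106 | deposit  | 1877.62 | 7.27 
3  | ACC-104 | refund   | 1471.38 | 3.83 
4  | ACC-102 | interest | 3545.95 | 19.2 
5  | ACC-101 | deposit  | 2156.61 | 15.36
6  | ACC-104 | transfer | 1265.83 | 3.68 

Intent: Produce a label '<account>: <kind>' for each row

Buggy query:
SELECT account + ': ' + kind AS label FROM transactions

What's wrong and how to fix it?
Bug: '+' is numeric addition; on text columns SQLite converts them to 0 instead of concatenating

Fix: Replace + with || to concatenate text

Corrected query:
SELECT account || ': ' || kind AS label FROM transactions

Result:
label            
-----------------
ACC-101: deposit 
ACC-106: deposit 
ACC-104: refund  
ACC-102: interest
ACC-101: deposit 
ACC-104: transfer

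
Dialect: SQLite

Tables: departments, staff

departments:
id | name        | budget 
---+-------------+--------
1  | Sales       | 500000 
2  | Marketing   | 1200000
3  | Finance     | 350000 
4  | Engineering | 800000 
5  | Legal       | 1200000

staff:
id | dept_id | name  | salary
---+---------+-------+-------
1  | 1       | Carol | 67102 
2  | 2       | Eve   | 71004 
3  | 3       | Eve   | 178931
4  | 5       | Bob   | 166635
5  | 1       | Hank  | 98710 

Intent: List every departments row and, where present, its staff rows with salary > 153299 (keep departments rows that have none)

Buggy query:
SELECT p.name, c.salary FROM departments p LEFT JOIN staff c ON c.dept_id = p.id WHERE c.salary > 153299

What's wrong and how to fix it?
Bug: A WHERE condition on the right-hand table after LEFT JOIN drops unmatched parents

Fix: Move the right-table condition into the ON clause so unmatched parents are kept

Corrected query:
SELECT p.name, c.salary FROM departments p LEFT JOIN staff c ON c.dept_id = p.id AND c.salary > 153299

Result:
name        | salary
------------+-------
Sales       | NULL  
Marketing   | NULL  
Finance     | 178931
Engineering | NULL  
Legal       | 166635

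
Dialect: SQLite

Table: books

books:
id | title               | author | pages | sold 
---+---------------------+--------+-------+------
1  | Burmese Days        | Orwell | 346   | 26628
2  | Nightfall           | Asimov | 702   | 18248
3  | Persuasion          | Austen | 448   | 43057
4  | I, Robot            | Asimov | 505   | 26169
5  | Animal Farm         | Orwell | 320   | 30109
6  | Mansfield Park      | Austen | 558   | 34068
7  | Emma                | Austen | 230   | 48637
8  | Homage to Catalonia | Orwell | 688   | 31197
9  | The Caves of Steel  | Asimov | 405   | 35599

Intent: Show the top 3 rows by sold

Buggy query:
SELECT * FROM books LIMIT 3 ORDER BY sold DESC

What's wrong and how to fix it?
Bug: ORDER BY cannot follow LIMIT; LIMIT is the final clause

Fix: Swap the clauses: ORDER BY first, then LIMIT

Corrected query:
SELECT * FROM books ORDER BY sold DESC LIMIT 3

Result:
id | title              | author | pages | sold 
---+--------------------+--------+-------+------
7  | Emma               | Austen | 230   | 48637
3  | Persuasion         | Austen | 448   | 43057
9  | The Caves of Steel | Asimov | 405   | 35599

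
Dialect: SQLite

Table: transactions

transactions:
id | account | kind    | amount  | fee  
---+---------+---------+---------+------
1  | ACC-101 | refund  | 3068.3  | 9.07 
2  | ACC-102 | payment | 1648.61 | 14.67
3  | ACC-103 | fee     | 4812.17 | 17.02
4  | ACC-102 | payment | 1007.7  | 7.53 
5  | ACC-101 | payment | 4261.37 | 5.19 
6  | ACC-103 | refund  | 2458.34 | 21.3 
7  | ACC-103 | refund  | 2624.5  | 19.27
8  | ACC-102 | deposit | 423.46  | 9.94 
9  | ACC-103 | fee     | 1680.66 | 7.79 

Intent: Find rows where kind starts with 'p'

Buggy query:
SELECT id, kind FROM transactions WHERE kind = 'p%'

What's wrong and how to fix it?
Bug: Wildcards only work with LIKE; '=' treats '%' as a literal character

Fix: Replace '=' with LIKE so 'p%' is treated as a pattern

Corrected query:
SELECT id, kind FROM transactions WHERE kind LIKE 'p%'

Result:
id | kind   
---+--------
2  | payment
4  | payment
5  | payment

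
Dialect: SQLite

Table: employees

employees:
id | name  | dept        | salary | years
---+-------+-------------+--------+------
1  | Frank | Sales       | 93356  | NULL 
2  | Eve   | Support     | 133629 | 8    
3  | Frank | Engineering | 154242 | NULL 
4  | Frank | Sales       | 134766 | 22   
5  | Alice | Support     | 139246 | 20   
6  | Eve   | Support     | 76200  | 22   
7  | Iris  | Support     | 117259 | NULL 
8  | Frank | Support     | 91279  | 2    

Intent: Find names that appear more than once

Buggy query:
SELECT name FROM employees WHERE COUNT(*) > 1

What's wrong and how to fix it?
Bug: COUNT(*) is an aggregate and cannot be used in WHERE

Fix: Group first, then use HAVING for the count condition

Corrected query:
SELECT name FROM employees GROUP BY name HAVING COUNT(*) > 1

Result:
name 
-----
Eve  
Frank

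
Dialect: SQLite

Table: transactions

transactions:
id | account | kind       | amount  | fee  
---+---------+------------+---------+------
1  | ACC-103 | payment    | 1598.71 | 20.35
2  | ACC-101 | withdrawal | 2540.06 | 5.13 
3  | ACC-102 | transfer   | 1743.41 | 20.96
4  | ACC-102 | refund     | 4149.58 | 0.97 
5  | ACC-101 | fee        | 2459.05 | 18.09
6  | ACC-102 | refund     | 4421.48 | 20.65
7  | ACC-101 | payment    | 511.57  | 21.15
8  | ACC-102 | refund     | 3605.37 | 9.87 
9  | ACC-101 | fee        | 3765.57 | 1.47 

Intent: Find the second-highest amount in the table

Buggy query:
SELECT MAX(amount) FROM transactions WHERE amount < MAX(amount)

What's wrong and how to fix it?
Bug: MAX(amount) on the right of the comparison is an aggregate-in-WHERE error

Fix: Compute the overall MAX in a subquery, then take MAX of rows below it

Corrected query:
SELECT MAX(amount) FROM transactions WHERE amount < (SELECT MAX(amount) FROM transactions)

Result:
MAX(amount)
-----------
4149.58    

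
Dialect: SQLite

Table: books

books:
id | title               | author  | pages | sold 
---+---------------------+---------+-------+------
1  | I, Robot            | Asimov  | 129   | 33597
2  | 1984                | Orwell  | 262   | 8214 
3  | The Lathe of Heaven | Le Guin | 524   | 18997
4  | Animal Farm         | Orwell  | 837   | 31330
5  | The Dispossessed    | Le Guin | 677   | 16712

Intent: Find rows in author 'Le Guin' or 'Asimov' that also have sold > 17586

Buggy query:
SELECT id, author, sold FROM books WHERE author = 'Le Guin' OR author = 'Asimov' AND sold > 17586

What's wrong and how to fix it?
Bug: Without parentheses, AND is evaluated before OR, so the sold filter only applies to the 'Asimov' branch

Fix: Group the OR with parentheses (or use IN), then AND the threshold

Corrected query:
SELECT id, author, sold FROM books WHERE (author = 'Le Guin' OR author = 'Asimov') AND sold > 17586

Result:
id | author  | sold 
---+---------+------
1  | Asimov  | 33597
3  | Le Guin | 18997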